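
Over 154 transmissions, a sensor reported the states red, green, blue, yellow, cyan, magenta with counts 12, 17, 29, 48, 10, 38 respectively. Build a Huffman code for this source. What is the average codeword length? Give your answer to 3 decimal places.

2.396 bits/symbol

Probabilities are the counts divided by 154.
Repeatedly combine the two least-probable nodes; the expected code length is the sum of the merged weights.
merge 5/77 + 6/77 → 1/7
merge 17/154 + 1/7 → 39/154
merge 29/154 + 19/77 → 67/154
merge 39/154 + 24/77 → 87/154
merge 67/154 + 87/154 → 1
L = 1/7 + 39/154 + 67/154 + 87/154 + 1 = 369/154 ≈ 2.396 bits/symbol.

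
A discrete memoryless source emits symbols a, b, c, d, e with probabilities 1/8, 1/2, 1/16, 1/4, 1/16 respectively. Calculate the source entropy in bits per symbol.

1.875 bits

Each probability is a power of 1/2, so log₂(1/p) is an integer.
H = Σ p·log₂(1/p) = 1/8·3 + 1/2·1 + 1/16·4 + 1/4·2 + 1/16·4 = 1.875 bits.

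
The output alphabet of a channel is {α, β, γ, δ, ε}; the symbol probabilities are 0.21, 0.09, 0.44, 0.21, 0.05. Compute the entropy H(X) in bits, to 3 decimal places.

1.996 bits

H = −Σ pᵢ log₂ pᵢ.
−0.21·log₂(0.21) = 0.4728
−0.09·log₂(0.09) = 0.3127
−0.44·log₂(0.44) = 0.5211
−0.21·log₂(0.21) = 0.4728
−0.05·log₂(0.05) = 0.2161
Sum ≈ 1.9955 → 1.996 bits.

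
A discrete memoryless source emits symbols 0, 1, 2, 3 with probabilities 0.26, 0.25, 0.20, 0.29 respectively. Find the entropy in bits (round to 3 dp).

1.988 bits

H = −Σ pᵢ log₂ pᵢ.
−0.26·log₂(0.26) = 0.5053
−0.25·log₂(0.25) = 0.5000
−0.20·log₂(0.20) = 0.4644
−0.29·log₂(0.29) = 0.5179
Sum ≈ 1.9876 → 1.988 bits.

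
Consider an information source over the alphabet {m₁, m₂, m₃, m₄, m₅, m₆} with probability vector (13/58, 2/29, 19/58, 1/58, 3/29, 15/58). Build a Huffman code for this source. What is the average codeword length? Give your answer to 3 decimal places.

2.276 bits/symbol

Repeatedly combine the two least-probable nodes; the expected code length is the sum of the merged weights.
merge 1/58 + 2/29 → 5/58
merge 5/58 + 3/29 → 11/58
merge 11/58 + 13/58 → 12/29
merge 15/58 + 19/58 → 17/29
merge 12/29 + 17/29 → 1
L = 5/58 + 11/58 + 12/29 + 17/29 + 1 = 66/29 ≈ 2.276 bits/symbol.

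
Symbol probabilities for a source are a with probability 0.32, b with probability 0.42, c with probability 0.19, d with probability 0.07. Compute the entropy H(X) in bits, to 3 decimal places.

1.775 bits

H = −Σ pᵢ log₂ pᵢ.
−0.32·log₂(0.32) = 0.5260
−0.42·log₂(0.42) = 0.5256
−0.19·log₂(0.19) = 0.4552
−0.07·log₂(0.07) = 0.2686
Sum ≈ 1.7755 → 1.775 bits.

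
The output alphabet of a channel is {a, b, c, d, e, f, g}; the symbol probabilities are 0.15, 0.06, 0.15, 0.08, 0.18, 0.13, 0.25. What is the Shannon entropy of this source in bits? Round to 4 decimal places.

H = −Σ pᵢ log₂ pᵢ.
−0.15·log₂(0.15) = 0.4105
−0.06·log₂(0.06) = 0.2435
−0.15·log₂(0.15) = 0.4105
−0.08·log₂(0.08) = 0.2915
−0.18·log₂(0.18) = 0.4453
−0.13·log₂(0.13) = 0.3826
−0.25·log₂(0.25) = 0.5000
Sum ≈ 2.6841 → 2.6841 bits.

2.6841 bits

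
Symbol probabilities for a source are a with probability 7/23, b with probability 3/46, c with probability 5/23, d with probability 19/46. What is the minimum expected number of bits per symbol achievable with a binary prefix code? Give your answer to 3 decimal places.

1.870 bits/symbol

Repeatedly combine the two least-probable nodes; the expected code length is the sum of the merged weights.
merge 3/46 + 5/23 → 13/46
merge 13/46 + 7/23 → 27/46
merge 19/46 + 27/46 → 1
L = 13/46 + 27/46 + 1 = 43/23 ≈ 1.870 bits/symbol.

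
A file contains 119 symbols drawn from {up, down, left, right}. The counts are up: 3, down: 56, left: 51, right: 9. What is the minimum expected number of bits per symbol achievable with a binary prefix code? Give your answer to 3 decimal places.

1.630 bits/symbol

Probabilities are the counts divided by 119.
Repeatedly combine the two least-probable nodes; the expected code length is the sum of the merged weights.
merge 3/119 + 9/119 → 12/119
merge 12/119 + 3/7 → 9/17
merge 8/17 + 9/17 → 1
L = 12/119 + 9/17 + 1 = 194/119 ≈ 1.630 bits/symbol.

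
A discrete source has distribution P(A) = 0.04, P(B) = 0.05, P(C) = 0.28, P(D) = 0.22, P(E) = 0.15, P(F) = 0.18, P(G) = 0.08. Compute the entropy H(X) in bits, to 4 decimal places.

H = −Σ pᵢ log₂ pᵢ.
−0.04·log₂(0.04) = 0.1858
−0.05·log₂(0.05) = 0.2161
−0.28·log₂(0.28) = 0.5142
−0.22·log₂(0.22) = 0.4806
−0.15·log₂(0.15) = 0.4105
−0.18·log₂(0.18) = 0.4453
−0.08·log₂(0.08) = 0.2915
Sum ≈ 2.5440 → 2.5440 bits.

2.5440 bits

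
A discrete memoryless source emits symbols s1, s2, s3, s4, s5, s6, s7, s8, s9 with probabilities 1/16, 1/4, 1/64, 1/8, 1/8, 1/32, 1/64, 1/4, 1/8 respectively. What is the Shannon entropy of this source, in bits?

2.71875 bits

Each probability is a power of 1/2, so log₂(1/p) is an integer.
H = Σ p·log₂(1/p) = 1/16·4 + 1/4·2 + 1/64·6 + 1/8·3 + 1/8·3 + 1/32·5 + 1/64·6 + 1/4·2 + 1/8·3 = 2.71875 bits.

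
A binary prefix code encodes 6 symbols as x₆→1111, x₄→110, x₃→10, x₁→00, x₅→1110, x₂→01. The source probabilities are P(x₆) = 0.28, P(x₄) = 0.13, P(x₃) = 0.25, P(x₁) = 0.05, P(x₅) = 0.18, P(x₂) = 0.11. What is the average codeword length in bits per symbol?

L̄ = Σ pᵢ·ℓᵢ = 0.28·4 + 0.13·3 + 0.25·2 + 0.05·2 + 0.18·4 + 0.11·2 = 3.05 bits/symbol.

3.05 bits/symbol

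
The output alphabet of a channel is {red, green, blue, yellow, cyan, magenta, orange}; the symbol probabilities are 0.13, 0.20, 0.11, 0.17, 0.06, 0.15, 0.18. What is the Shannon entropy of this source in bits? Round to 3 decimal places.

H = −Σ pᵢ log₂ pᵢ.
−0.13·log₂(0.13) = 0.3826
−0.20·log₂(0.20) = 0.4644
−0.11·log₂(0.11) = 0.3503
−0.17·log₂(0.17) = 0.4346
−0.06·log₂(0.06) = 0.2435
−0.15·log₂(0.15) = 0.4105
−0.18·log₂(0.18) = 0.4453
Sum ≈ 2.7313 → 2.731 bits.

2.731 bits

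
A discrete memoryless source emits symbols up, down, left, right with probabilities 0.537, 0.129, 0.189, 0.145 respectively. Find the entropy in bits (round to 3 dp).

H = −Σ pᵢ log₂ pᵢ.
−0.537·log₂(0.537) = 0.4817
−0.129·log₂(0.129) = 0.3811
−0.189·log₂(0.189) = 0.4543
−0.145·log₂(0.145) = 0.4040
Sum ≈ 1.7211 → 1.721 bits.

1.721 bits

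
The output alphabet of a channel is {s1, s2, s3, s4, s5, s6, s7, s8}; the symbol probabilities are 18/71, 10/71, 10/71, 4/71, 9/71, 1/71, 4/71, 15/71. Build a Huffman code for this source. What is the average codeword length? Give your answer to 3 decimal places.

Repeatedly combine the two least-probable nodes; the expected code length is the sum of the merged weights.
merge 1/71 + 4/71 → 5/71
merge 4/71 + 5/71 → 9/71
merge 9/71 + 9/71 → 18/71
merge 10/71 + 10/71 → 20/71
merge 15/71 + 18/71 → 33/71
merge 18/71 + 20/71 → 38/71
merge 33/71 + 38/71 → 1
L = 5/71 + 9/71 + 18/71 + 20/71 + 33/71 + 38/71 + 1 = 194/71 ≈ 2.732 bits/symbol.

2.732 bits/symbol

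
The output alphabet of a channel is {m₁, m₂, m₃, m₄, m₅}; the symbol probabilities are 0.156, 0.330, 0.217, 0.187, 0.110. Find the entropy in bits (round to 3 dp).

2.227 bits

H = −Σ pᵢ log₂ pᵢ.
−0.156·log₂(0.156) = 0.4181
−0.330·log₂(0.330) = 0.5278
−0.217·log₂(0.217) = 0.4783
−0.187·log₂(0.187) = 0.4523
−0.110·log₂(0.110) = 0.3503
Sum ≈ 2.2269 → 2.227 bits.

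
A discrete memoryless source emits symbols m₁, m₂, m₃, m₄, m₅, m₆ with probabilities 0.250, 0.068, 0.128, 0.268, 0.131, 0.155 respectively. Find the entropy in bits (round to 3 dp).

H = −Σ pᵢ log₂ pᵢ.
−0.250·log₂(0.250) = 0.5000
−0.068·log₂(0.068) = 0.2637
−0.128·log₂(0.128) = 0.3796
−0.268·log₂(0.268) = 0.5091
−0.131·log₂(0.131) = 0.3841
−0.155·log₂(0.155) = 0.4169
Sum ≈ 2.4535 → 2.454 bits.

2.454 bits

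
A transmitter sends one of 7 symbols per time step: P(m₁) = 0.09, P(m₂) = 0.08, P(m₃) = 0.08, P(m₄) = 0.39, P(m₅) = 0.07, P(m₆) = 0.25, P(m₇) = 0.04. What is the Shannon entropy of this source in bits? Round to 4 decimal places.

H = −Σ pᵢ log₂ pᵢ.
−0.09·log₂(0.09) = 0.3127
−0.08·log₂(0.08) = 0.2915
−0.08·log₂(0.08) = 0.2915
−0.39·log₂(0.39) = 0.5298
−0.07·log₂(0.07) = 0.2686
−0.25·log₂(0.25) = 0.5000
−0.04·log₂(0.04) = 0.1858
Sum ≈ 2.3798 → 2.3798 bits.

2.3798 bits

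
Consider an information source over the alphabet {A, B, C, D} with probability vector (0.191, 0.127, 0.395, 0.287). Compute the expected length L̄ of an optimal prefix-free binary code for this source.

Repeatedly combine the two least-probable nodes; the expected code length is the sum of the merged weights.
merge 127/1000 + 191/1000 → 159/500
merge 287/1000 + 159/500 → 121/200
merge 79/200 + 121/200 → 1
L = 159/500 + 121/200 + 1 = 1923/1000 = 1.923 bits/symbol.

1.923 bits/symbol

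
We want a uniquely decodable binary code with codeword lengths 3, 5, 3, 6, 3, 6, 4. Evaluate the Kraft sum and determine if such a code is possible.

0.5; yes

With common denominator 2^6 = 64: Σ 2^(−ℓᵢ) = 8/64 + 2/64 + 8/64 + 1/64 + 8/64 + 1/64 + 4/64 = 32/64 = 0.5.
Kraft's inequality requires Σ ≤ 1; here Σ = 0.5 ≤ 1, so such a prefix code exists.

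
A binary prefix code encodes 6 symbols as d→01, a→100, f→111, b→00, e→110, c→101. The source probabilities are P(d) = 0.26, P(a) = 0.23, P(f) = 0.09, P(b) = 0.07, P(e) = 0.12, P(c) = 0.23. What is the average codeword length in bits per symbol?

2.67 bits/symbol

L̄ = Σ pᵢ·ℓᵢ = 0.26·2 + 0.23·3 + 0.09·3 + 0.07·2 + 0.12·3 + 0.23·3 = 2.67 bits/symbol.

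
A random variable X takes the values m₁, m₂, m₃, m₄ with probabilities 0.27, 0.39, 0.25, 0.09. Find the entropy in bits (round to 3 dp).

1.852 bits

H = −Σ pᵢ log₂ pᵢ.
−0.27·log₂(0.27) = 0.5100
−0.39·log₂(0.39) = 0.5298
−0.25·log₂(0.25) = 0.5000
−0.09·log₂(0.09) = 0.3127
Sum ≈ 1.8525 → 1.852 bits.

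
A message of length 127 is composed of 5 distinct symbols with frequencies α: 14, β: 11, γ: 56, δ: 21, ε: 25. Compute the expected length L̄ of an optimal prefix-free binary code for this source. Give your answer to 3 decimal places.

2.118 bits/symbol

Probabilities are the counts divided by 127.
Repeatedly combine the two least-probable nodes; the expected code length is the sum of the merged weights.
merge 11/127 + 14/127 → 25/127
merge 21/127 + 25/127 → 46/127
merge 25/127 + 46/127 → 71/127
merge 56/127 + 71/127 → 1
L = 25/127 + 46/127 + 71/127 + 1 = 269/127 ≈ 2.118 bits/symbol.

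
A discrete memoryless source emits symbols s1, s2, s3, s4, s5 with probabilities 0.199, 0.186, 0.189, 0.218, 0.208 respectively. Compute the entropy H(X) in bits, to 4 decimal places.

H = −Σ pᵢ log₂ pᵢ.
−0.199·log₂(0.199) = 0.4635
−0.186·log₂(0.186) = 0.4514
−0.189·log₂(0.189) = 0.4543
−0.218·log₂(0.218) = 0.4791
−0.208·log₂(0.208) = 0.4712
Sum ≈ 2.3194 → 2.3194 bits.

2.3194 bits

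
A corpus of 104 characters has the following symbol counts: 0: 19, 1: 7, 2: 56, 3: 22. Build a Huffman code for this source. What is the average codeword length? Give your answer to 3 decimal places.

1.712 bits/symbol

Probabilities are the counts divided by 104.
Repeatedly combine the two least-probable nodes; the expected code length is the sum of the merged weights.
merge 7/104 + 19/104 → 1/4
merge 11/52 + 1/4 → 6/13
merge 6/13 + 7/13 → 1
L = 1/4 + 6/13 + 1 = 89/52 ≈ 1.712 bits/symbol.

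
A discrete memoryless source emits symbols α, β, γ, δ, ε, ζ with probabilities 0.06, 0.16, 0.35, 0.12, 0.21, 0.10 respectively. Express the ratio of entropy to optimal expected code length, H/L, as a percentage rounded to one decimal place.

Entropy H = −Σ p log₂ p ≈ 2.3687 bits.
Huffman merges: 3/50+1/10→4/25; 3/25+4/25→7/25; 4/25+21/100→37/100; 7/25+7/20→63/100; 37/100+63/100→1. L = 61/25 ≈ 2.4400.
Efficiency = H/L = 2.3687/2.4400 = 97.1%.

97.1%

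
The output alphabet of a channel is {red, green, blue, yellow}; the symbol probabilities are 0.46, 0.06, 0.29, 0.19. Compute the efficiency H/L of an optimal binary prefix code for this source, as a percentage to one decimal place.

Entropy H = −Σ p log₂ p ≈ 1.7320 bits.
Huffman merges: 3/50+19/100→1/4; 1/4+29/100→27/50; 23/50+27/50→1. L = 179/100 ≈ 1.7900.
Efficiency = H/L = 1.7320/1.7900 = 96.8%.

96.8%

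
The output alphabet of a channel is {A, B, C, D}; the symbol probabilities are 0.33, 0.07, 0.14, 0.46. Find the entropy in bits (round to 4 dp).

H = −Σ pᵢ log₂ pᵢ.
−0.33·log₂(0.33) = 0.5278
−0.07·log₂(0.07) = 0.2686
−0.14·log₂(0.14) = 0.3971
−0.46·log₂(0.46) = 0.5153
Sum ≈ 1.7088 → 1.7088 bits.

1.7088 bits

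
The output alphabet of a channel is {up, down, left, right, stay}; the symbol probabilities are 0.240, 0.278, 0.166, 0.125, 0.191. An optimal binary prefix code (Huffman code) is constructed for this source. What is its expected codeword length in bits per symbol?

Repeatedly combine the two least-probable nodes; the expected code length is the sum of the merged weights.
merge 1/8 + 83/500 → 291/1000
merge 191/1000 + 6/25 → 431/1000
merge 139/500 + 291/1000 → 569/1000
merge 431/1000 + 569/1000 → 1
L = 291/1000 + 431/1000 + 569/1000 + 1 = 2291/1000 = 2.291 bits/symbol.

2.291 bits/symbol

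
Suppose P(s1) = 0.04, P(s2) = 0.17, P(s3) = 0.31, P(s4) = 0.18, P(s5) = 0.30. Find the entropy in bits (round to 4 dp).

2.1105 bits

H = −Σ pᵢ log₂ pᵢ.
−0.04·log₂(0.04) = 0.1858
−0.17·log₂(0.17) = 0.4346
−0.31·log₂(0.31) = 0.5238
−0.18·log₂(0.18) = 0.4453
−0.30·log₂(0.30) = 0.5211
Sum ≈ 2.1105 → 2.1105 bits.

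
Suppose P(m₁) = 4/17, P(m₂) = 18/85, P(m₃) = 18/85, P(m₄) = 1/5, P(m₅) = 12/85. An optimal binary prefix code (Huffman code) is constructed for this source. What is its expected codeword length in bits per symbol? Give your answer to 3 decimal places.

2.341 bits/symbol

Repeatedly combine the two least-probable nodes; the expected code length is the sum of the merged weights.
merge 12/85 + 1/5 → 29/85
merge 18/85 + 18/85 → 36/85
merge 4/17 + 29/85 → 49/85
merge 36/85 + 49/85 → 1
L = 29/85 + 36/85 + 49/85 + 1 = 199/85 ≈ 2.341 bits/symbol.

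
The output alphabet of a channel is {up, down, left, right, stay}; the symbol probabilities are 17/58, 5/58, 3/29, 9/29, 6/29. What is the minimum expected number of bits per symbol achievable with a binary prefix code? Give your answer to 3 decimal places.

Repeatedly combine the two least-probable nodes; the expected code length is the sum of the merged weights.
merge 5/58 + 3/29 → 11/58
merge 11/58 + 6/29 → 23/58
merge 17/58 + 9/29 → 35/58
merge 23/58 + 35/58 → 1
L = 11/58 + 23/58 + 35/58 + 1 = 127/58 ≈ 2.190 bits/symbol.

2.190 bits/symbol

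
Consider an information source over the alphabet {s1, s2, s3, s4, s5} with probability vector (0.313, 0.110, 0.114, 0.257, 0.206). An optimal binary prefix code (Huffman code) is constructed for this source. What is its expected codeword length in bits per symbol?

2.224 bits/symbol

Repeatedly combine the two least-probable nodes; the expected code length is the sum of the merged weights.
merge 11/100 + 57/500 → 28/125
merge 103/500 + 28/125 → 43/100
merge 257/1000 + 313/1000 → 57/100
merge 43/100 + 57/100 → 1
L = 28/125 + 43/100 + 57/100 + 1 = 278/125 = 2.224 bits/symbol.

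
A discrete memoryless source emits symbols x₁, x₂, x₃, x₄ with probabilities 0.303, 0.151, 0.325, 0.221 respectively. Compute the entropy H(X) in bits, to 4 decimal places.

1.9421 bits

H = −Σ pᵢ log₂ pᵢ.
−0.303·log₂(0.303) = 0.5220
−0.151·log₂(0.151) = 0.4118
−0.325·log₂(0.325) = 0.5270
−0.221·log₂(0.221) = 0.4813
Sum ≈ 1.9421 → 1.9421 bits.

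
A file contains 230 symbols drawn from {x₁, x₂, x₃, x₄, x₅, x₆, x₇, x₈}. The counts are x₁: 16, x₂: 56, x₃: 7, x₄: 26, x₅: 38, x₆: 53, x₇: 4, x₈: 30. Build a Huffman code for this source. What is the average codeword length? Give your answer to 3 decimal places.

Probabilities are the counts divided by 230.
Repeatedly combine the two least-probable nodes; the expected code length is the sum of the merged weights.
merge 2/115 + 7/230 → 11/230
merge 11/230 + 8/115 → 27/230
merge 13/115 + 27/230 → 53/230
merge 3/23 + 19/115 → 34/115
merge 53/230 + 53/230 → 53/115
merge 28/115 + 34/115 → 62/115
merge 53/115 + 62/115 → 1
L = 11/230 + 27/230 + 53/230 + 34/115 + 53/115 + 62/115 + 1 = 619/230 ≈ 2.691 bits/symbol.

2.691 bits/symbol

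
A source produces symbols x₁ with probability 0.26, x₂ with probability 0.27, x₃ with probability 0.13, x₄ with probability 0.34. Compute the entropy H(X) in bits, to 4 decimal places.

1.9271 bits

H = −Σ pᵢ log₂ pᵢ.
−0.26·log₂(0.26) = 0.5053
−0.27·log₂(0.27) = 0.5100
−0.13·log₂(0.13) = 0.3826
−0.34·log₂(0.34) = 0.5292
Sum ≈ 1.9271 → 1.9271 bits.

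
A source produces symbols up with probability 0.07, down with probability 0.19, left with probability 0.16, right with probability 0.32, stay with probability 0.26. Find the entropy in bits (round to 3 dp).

2.178 bits

H = −Σ pᵢ log₂ pᵢ.
−0.07·log₂(0.07) = 0.2686
−0.19·log₂(0.19) = 0.4552
−0.16·log₂(0.16) = 0.4230
−0.32·log₂(0.32) = 0.5260
−0.26·log₂(0.26) = 0.5053
Sum ≈ 2.1781 → 2.178 bits.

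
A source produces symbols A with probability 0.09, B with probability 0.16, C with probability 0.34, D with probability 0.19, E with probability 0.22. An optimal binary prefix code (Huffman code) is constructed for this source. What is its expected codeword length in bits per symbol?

Repeatedly combine the two least-probable nodes; the expected code length is the sum of the merged weights.
merge 9/100 + 4/25 → 1/4
merge 19/100 + 11/50 → 41/100
merge 1/4 + 17/50 → 59/100
merge 41/100 + 59/100 → 1
L = 1/4 + 41/100 + 59/100 + 1 = 9/4 = 2.25 bits/symbol.

2.25 bits/symbol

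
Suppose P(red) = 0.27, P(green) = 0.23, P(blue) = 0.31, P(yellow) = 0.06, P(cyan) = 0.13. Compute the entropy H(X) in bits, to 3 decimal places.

2.148 bits

H = −Σ pᵢ log₂ pᵢ.
−0.27·log₂(0.27) = 0.5100
−0.23·log₂(0.23) = 0.4877
−0.31·log₂(0.31) = 0.5238
−0.06·log₂(0.06) = 0.2435
−0.13·log₂(0.13) = 0.3826
Sum ≈ 2.1477 → 2.148 bits.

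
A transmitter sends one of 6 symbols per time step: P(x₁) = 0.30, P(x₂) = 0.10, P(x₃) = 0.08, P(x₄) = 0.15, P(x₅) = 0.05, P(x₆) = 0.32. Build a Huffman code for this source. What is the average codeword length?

Repeatedly combine the two least-probable nodes; the expected code length is the sum of the merged weights.
merge 1/20 + 2/25 → 13/100
merge 1/10 + 13/100 → 23/100
merge 3/20 + 23/100 → 19/50
merge 3/10 + 8/25 → 31/50
merge 19/50 + 31/50 → 1
L = 13/100 + 23/100 + 19/50 + 31/50 + 1 = 59/25 = 2.36 bits/symbol.

2.36 bits/symbol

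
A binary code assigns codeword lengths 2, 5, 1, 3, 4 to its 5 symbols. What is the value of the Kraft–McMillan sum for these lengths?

With common denominator 2^5 = 32: Σ 2^(−ℓᵢ) = 8/32 + 1/32 + 16/32 + 4/32 + 2/32 = 31/32 = 0.96875.

0.96875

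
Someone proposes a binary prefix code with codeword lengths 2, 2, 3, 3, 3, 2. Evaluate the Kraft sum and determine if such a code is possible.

1.125; no

With common denominator 2^3 = 8: Σ 2^(−ℓᵢ) = 2/8 + 2/8 + 1/8 + 1/8 + 1/8 + 2/8 = 9/8 = 1.125.
Kraft's inequality requires Σ ≤ 1; here Σ = 1.125 > 1, so no such prefix code exists.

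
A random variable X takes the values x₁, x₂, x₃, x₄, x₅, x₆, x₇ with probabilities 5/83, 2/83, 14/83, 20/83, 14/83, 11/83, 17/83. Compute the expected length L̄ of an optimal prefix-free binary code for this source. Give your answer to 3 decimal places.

2.639 bits/symbol

Repeatedly combine the two least-probable nodes; the expected code length is the sum of the merged weights.
merge 2/83 + 5/83 → 7/83
merge 7/83 + 11/83 → 18/83
merge 14/83 + 14/83 → 28/83
merge 17/83 + 18/83 → 35/83
merge 20/83 + 28/83 → 48/83
merge 35/83 + 48/83 → 1
L = 7/83 + 18/83 + 28/83 + 35/83 + 48/83 + 1 = 219/83 ≈ 2.639 bits/symbol.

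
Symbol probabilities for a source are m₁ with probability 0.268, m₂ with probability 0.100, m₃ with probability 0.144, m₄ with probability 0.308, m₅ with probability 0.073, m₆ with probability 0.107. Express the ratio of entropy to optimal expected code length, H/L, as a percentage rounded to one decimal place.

98.5%

Entropy H = −Σ p log₂ p ≈ 2.3879 bits.
Huffman merges: 73/1000+1/10→173/1000; 107/1000+18/125→251/1000; 173/1000+251/1000→53/125; 67/250+77/250→72/125; 53/125+72/125→1. L = 303/125 ≈ 2.4240.
Efficiency = H/L = 2.3879/2.4240 = 98.5%.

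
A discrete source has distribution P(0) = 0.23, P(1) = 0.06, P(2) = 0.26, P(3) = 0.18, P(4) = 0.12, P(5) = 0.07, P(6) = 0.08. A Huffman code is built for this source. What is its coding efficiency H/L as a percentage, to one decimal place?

98.8%

Entropy H = −Σ p log₂ p ≈ 2.6089 bits.
Huffman merges: 3/50+7/100→13/100; 2/25+3/25→1/5; 13/100+9/50→31/100; 1/5+23/100→43/100; 13/50+31/100→57/100; 43/100+57/100→1. L = 66/25 ≈ 2.6400.
Efficiency = H/L = 2.6089/2.6400 = 98.8%.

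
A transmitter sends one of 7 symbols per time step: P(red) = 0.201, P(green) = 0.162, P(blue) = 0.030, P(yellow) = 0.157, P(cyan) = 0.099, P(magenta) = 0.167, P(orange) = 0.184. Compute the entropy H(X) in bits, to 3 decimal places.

2.673 bits

H = −Σ pᵢ log₂ pᵢ.
−0.201·log₂(0.201) = 0.4653
−0.162·log₂(0.162) = 0.4254
−0.030·log₂(0.030) = 0.1518
−0.157·log₂(0.157) = 0.4194
−0.099·log₂(0.099) = 0.3303
−0.167·log₂(0.167) = 0.4312
−0.184·log₂(0.184) = 0.4494
Sum ≈ 2.6727 → 2.673 bits.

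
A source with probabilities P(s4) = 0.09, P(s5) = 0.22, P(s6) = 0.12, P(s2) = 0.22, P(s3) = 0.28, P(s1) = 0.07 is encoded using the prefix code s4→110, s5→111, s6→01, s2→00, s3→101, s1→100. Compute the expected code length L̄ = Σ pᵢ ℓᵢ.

L̄ = Σ pᵢ·ℓᵢ = 0.09·3 + 0.22·3 + 0.12·2 + 0.22·2 + 0.28·3 + 0.07·3 = 2.66 bits/symbol.

2.66 bits/symbol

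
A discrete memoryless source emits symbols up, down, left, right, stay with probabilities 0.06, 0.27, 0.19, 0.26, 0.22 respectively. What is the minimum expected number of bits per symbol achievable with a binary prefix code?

Repeatedly combine the two least-probable nodes; the expected code length is the sum of the merged weights.
merge 3/50 + 19/100 → 1/4
merge 11/50 + 1/4 → 47/100
merge 13/50 + 27/100 → 53/100
merge 47/100 + 53/100 → 1
L = 1/4 + 47/100 + 53/100 + 1 = 9/4 = 2.25 bits/symbol.

2.25 bits/symbol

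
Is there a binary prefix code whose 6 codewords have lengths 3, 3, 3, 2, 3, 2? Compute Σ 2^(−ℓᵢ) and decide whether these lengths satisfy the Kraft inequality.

With common denominator 2^3 = 8: Σ 2^(−ℓᵢ) = 1/8 + 1/8 + 1/8 + 2/8 + 1/8 + 2/8 = 8/8 = 1.
Kraft's inequality requires Σ ≤ 1; here Σ = 1 ≤ 1, so such a prefix code exists.

1; yes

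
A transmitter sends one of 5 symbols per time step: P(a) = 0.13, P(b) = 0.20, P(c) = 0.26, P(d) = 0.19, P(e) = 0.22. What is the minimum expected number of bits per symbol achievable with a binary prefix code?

2.32 bits/symbol

Repeatedly combine the two least-probable nodes; the expected code length is the sum of the merged weights.
merge 13/100 + 19/100 → 8/25
merge 1/5 + 11/50 → 21/50
merge 13/50 + 8/25 → 29/50
merge 21/50 + 29/50 → 1
L = 8/25 + 21/50 + 29/50 + 1 = 58/25 = 2.32 bits/symbol.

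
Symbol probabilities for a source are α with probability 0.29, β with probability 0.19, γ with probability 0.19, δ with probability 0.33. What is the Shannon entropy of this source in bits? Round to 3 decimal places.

1.956 bits

H = −Σ pᵢ log₂ pᵢ.
−0.29·log₂(0.29) = 0.5179
−0.19·log₂(0.19) = 0.4552
−0.19·log₂(0.19) = 0.4552
−0.33·log₂(0.33) = 0.5278
Sum ≈ 1.9562 → 1.956 bits.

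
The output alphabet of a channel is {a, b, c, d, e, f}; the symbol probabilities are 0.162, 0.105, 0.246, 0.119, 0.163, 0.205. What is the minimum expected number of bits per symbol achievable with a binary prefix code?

2.549 bits/symbol

Repeatedly combine the two least-probable nodes; the expected code length is the sum of the merged weights.
merge 21/200 + 119/1000 → 28/125
merge 81/500 + 163/1000 → 13/40
merge 41/200 + 28/125 → 429/1000
merge 123/500 + 13/40 → 571/1000
merge 429/1000 + 571/1000 → 1
L = 28/125 + 13/40 + 429/1000 + 571/1000 + 1 = 2549/1000 = 2.549 bits/symbol.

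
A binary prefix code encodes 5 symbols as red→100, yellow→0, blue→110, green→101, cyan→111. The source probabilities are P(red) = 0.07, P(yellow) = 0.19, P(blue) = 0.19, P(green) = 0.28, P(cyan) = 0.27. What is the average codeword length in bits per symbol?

2.62 bits/symbol

L̄ = Σ pᵢ·ℓᵢ = 0.07·3 + 0.19·1 + 0.19·3 + 0.28·3 + 0.27·3 = 2.62 bits/symbol.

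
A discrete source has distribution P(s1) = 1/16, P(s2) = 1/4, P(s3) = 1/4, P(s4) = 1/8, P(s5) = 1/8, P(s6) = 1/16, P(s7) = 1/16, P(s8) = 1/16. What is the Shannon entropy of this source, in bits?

Each probability is a power of 1/2, so log₂(1/p) is an integer.
H = Σ p·log₂(1/p) = 1/16·4 + 1/4·2 + 1/4·2 + 1/8·3 + 1/8·3 + 1/16·4 + 1/16·4 + 1/16·4 = 2.75 bits.

2.75 bits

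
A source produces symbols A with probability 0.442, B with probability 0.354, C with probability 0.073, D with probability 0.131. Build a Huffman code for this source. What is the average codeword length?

1.762 bits/symbol

Repeatedly combine the two least-probable nodes; the expected code length is the sum of the merged weights.
merge 73/1000 + 131/1000 → 51/250
merge 51/250 + 177/500 → 279/500
merge 221/500 + 279/500 → 1
L = 51/250 + 279/500 + 1 = 881/500 = 1.762 bits/symbol.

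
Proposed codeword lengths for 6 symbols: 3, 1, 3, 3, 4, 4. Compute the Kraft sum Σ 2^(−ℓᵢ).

1

With common denominator 2^4 = 16: Σ 2^(−ℓᵢ) = 2/16 + 8/16 + 2/16 + 2/16 + 1/16 + 1/16 = 16/16 = 1.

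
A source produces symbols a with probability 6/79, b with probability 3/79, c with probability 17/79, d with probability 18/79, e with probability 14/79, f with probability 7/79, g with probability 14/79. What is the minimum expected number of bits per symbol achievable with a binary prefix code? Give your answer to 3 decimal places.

Repeatedly combine the two least-probable nodes; the expected code length is the sum of the merged weights.
merge 3/79 + 6/79 → 9/79
merge 7/79 + 9/79 → 16/79
merge 14/79 + 14/79 → 28/79
merge 16/79 + 17/79 → 33/79
merge 18/79 + 28/79 → 46/79
merge 33/79 + 46/79 → 1
L = 9/79 + 16/79 + 28/79 + 33/79 + 46/79 + 1 = 211/79 ≈ 2.671 bits/symbol.

2.671 bits/symbol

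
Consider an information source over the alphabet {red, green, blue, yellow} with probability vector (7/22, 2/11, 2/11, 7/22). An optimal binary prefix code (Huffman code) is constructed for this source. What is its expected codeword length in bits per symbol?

2 bits/symbol

Repeatedly combine the two least-probable nodes; the expected code length is the sum of the merged weights.
merge 2/11 + 2/11 → 4/11
merge 7/22 + 7/22 → 7/11
merge 4/11 + 7/11 → 1
L = 4/11 + 7/11 + 1 = 2 bits/symbol.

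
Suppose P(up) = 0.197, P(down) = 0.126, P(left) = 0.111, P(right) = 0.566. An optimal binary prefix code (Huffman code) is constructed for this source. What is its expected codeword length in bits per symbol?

Repeatedly combine the two least-probable nodes; the expected code length is the sum of the merged weights.
merge 111/1000 + 63/500 → 237/1000
merge 197/1000 + 237/1000 → 217/500
merge 217/500 + 283/500 → 1
L = 237/1000 + 217/500 + 1 = 1671/1000 = 1.671 bits/symbol.

1.671 bits/symbol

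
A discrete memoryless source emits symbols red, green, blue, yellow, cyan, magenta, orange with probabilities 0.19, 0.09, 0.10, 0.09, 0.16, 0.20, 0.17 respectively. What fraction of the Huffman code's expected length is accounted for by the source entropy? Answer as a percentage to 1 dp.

98.0%

Entropy H = −Σ p log₂ p ≈ 2.7347 bits.
Huffman merges: 9/100+9/100→9/50; 1/10+4/25→13/50; 17/100+9/50→7/20; 19/100+1/5→39/100; 13/50+7/20→61/100; 39/100+61/100→1. L = 279/100 ≈ 2.7900.
Efficiency = H/L = 2.7347/2.7900 = 98.0%.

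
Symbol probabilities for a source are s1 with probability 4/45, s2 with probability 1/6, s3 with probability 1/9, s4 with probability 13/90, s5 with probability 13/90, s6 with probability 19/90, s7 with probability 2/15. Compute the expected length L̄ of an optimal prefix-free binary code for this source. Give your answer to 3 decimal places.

2.789 bits/symbol

Repeatedly combine the two least-probable nodes; the expected code length is the sum of the merged weights.
merge 4/45 + 1/9 → 1/5
merge 2/15 + 13/90 → 5/18
merge 13/90 + 1/6 → 14/45
merge 1/5 + 19/90 → 37/90
merge 5/18 + 14/45 → 53/90
merge 37/90 + 53/90 → 1
L = 1/5 + 5/18 + 14/45 + 37/90 + 53/90 + 1 = 251/90 ≈ 2.789 bits/symbol.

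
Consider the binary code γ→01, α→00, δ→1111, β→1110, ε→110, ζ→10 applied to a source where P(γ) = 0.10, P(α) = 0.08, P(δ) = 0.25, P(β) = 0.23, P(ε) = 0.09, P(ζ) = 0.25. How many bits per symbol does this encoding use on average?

3.05 bits/symbol

L̄ = Σ pᵢ·ℓᵢ = 0.10·2 + 0.08·2 + 0.25·4 + 0.23·4 + 0.09·3 + 0.25·2 = 3.05 bits/symbol.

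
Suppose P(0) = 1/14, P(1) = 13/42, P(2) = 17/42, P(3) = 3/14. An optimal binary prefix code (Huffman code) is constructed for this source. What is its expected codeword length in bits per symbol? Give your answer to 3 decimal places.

Repeatedly combine the two least-probable nodes; the expected code length is the sum of the merged weights.
merge 1/14 + 3/14 → 2/7
merge 2/7 + 13/42 → 25/42
merge 17/42 + 25/42 → 1
L = 2/7 + 25/42 + 1 = 79/42 ≈ 1.881 bits/symbol.

1.881 bits/symbol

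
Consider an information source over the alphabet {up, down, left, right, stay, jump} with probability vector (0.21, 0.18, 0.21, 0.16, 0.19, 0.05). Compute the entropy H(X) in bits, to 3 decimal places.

H = −Σ pᵢ log₂ pᵢ.
−0.21·log₂(0.21) = 0.4728
−0.18·log₂(0.18) = 0.4453
−0.21·log₂(0.21) = 0.4728
−0.16·log₂(0.16) = 0.4230
−0.19·log₂(0.19) = 0.4552
−0.05·log₂(0.05) = 0.2161
Sum ≈ 2.4853 → 2.485 bits.

2.485 bits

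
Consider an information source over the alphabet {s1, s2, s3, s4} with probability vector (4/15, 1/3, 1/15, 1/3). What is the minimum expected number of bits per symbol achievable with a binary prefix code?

Repeatedly combine the two least-probable nodes; the expected code length is the sum of the merged weights.
merge 1/15 + 4/15 → 1/3
merge 1/3 + 1/3 → 2/3
merge 1/3 + 2/3 → 1
L = 1/3 + 2/3 + 1 = 2 bits/symbol.

2 bits/symbol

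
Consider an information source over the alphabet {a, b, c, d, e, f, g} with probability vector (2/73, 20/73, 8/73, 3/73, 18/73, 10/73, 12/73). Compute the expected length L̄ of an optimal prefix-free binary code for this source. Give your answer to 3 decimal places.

2.548 bits/symbol

Repeatedly combine the two least-probable nodes; the expected code length is the sum of the merged weights.
merge 2/73 + 3/73 → 5/73
merge 5/73 + 8/73 → 13/73
merge 10/73 + 12/73 → 22/73
merge 13/73 + 18/73 → 31/73
merge 20/73 + 22/73 → 42/73
merge 31/73 + 42/73 → 1
L = 5/73 + 13/73 + 22/73 + 31/73 + 42/73 + 1 = 186/73 ≈ 2.548 bits/symbol.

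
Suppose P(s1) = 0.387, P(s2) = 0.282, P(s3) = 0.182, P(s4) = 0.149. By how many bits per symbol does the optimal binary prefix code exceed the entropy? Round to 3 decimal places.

0.042 bits

Entropy H = −Σ p log₂ p ≈ 1.9016 bits.
Huffman merges: 149/1000+91/500→331/1000; 141/500+331/1000→613/1000; 387/1000+613/1000→1. L = 243/125 ≈ 1.9440.
L − H = 1.9440 − 1.9016 = 0.042 bits.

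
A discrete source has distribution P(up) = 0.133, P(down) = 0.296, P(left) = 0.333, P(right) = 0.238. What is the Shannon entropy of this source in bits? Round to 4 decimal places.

H = −Σ pᵢ log₂ pᵢ.
−0.133·log₂(0.133) = 0.3871
−0.296·log₂(0.296) = 0.5199
−0.333·log₂(0.333) = 0.5283
−0.238·log₂(0.238) = 0.4929
Sum ≈ 1.9281 → 1.9281 bits.

1.9281 bits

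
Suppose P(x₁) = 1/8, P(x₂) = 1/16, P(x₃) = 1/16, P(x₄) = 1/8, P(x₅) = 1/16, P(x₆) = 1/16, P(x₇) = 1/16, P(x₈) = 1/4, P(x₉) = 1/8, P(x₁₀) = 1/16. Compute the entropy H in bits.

Each probability is a power of 1/2, so log₂(1/p) is an integer.
H = Σ p·log₂(1/p) = 1/8·3 + 1/16·4 + 1/16·4 + 1/8·3 + 1/16·4 + 1/16·4 + 1/16·4 + 1/4·2 + 1/8·3 + 1/16·4 = 3.125 bits.

3.125 bits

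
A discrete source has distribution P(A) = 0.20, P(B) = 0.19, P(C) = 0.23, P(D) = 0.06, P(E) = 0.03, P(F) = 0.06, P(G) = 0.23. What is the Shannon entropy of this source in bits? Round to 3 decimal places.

2.534 bits

H = −Σ pᵢ log₂ pᵢ.
−0.20·log₂(0.20) = 0.4644
−0.19·log₂(0.19) = 0.4552
−0.23·log₂(0.23) = 0.4877
−0.06·log₂(0.06) = 0.2435
−0.03·log₂(0.03) = 0.1518
−0.06·log₂(0.06) = 0.2435
−0.23·log₂(0.23) = 0.4877
Sum ≈ 2.5338 → 2.534 bits.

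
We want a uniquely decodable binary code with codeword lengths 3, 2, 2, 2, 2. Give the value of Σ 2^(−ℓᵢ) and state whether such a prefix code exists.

1.125; no

With common denominator 2^3 = 8: Σ 2^(−ℓᵢ) = 1/8 + 2/8 + 2/8 + 2/8 + 2/8 = 9/8 = 1.125.
Kraft's inequality requires Σ ≤ 1; here Σ = 1.125 > 1, so no such prefix code exists.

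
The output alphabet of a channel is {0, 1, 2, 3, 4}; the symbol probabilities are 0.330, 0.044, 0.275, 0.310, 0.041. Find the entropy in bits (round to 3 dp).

1.951 bits

H = −Σ pᵢ log₂ pᵢ.
−0.330·log₂(0.330) = 0.5278
−0.044·log₂(0.044) = 0.1983
−0.275·log₂(0.275) = 0.5122
−0.310·log₂(0.310) = 0.5238
−0.041·log₂(0.041) = 0.1889
Sum ≈ 1.9510 → 1.951 bits.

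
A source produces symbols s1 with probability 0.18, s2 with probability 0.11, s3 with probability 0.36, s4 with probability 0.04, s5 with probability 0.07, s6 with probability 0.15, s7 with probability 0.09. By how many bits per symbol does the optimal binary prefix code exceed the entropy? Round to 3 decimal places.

0.066 bits

Entropy H = −Σ p log₂ p ≈ 2.5037 bits.
Huffman merges: 1/25+7/100→11/100; 9/100+11/100→1/5; 11/100+3/20→13/50; 9/50+1/5→19/50; 13/50+9/25→31/50; 19/50+31/50→1. L = 257/100 ≈ 2.5700.
L − H = 2.5700 − 2.5037 = 0.066 bits.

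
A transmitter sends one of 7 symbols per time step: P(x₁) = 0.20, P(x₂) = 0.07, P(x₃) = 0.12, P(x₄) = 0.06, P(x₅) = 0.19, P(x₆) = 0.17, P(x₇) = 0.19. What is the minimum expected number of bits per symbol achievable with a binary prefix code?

Repeatedly combine the two least-probable nodes; the expected code length is the sum of the merged weights.
merge 3/50 + 7/100 → 13/100
merge 3/25 + 13/100 → 1/4
merge 17/100 + 19/100 → 9/25
merge 19/100 + 1/5 → 39/100
merge 1/4 + 9/25 → 61/100
merge 39/100 + 61/100 → 1
L = 13/100 + 1/4 + 9/25 + 39/100 + 61/100 + 1 = 137/50 = 2.74 bits/symbol.

2.74 bits/symbol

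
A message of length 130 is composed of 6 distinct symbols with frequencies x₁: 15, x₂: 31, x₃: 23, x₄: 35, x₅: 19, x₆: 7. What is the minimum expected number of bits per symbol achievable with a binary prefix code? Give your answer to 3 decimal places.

2.485 bits/symbol

Probabilities are the counts divided by 130.
Repeatedly combine the two least-probable nodes; the expected code length is the sum of the merged weights.
merge 7/130 + 3/26 → 11/65
merge 19/130 + 11/65 → 41/130
merge 23/130 + 31/130 → 27/65
merge 7/26 + 41/130 → 38/65
merge 27/65 + 38/65 → 1
L = 11/65 + 41/130 + 27/65 + 38/65 + 1 = 323/130 ≈ 2.485 bits/symbol.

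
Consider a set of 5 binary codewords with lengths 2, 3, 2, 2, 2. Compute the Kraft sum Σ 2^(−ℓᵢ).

With common denominator 2^3 = 8: Σ 2^(−ℓᵢ) = 2/8 + 1/8 + 2/8 + 2/8 + 2/8 = 9/8 = 1.125.

1.125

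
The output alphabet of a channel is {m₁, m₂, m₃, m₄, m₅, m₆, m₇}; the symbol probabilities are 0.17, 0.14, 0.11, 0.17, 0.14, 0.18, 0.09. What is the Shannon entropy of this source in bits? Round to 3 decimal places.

2.772 bits

H = −Σ pᵢ log₂ pᵢ.
−0.17·log₂(0.17) = 0.4346
−0.14·log₂(0.14) = 0.3971
−0.11·log₂(0.11) = 0.3503
−0.17·log₂(0.17) = 0.4346
−0.14·log₂(0.14) = 0.3971
−0.18·log₂(0.18) = 0.4453
−0.09·log₂(0.09) = 0.3127
Sum ≈ 2.7716 → 2.772 bits.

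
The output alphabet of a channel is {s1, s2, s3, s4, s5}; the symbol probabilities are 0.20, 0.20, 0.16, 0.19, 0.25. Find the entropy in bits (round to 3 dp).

2.307 bits

H = −Σ pᵢ log₂ pᵢ.
−0.20·log₂(0.20) = 0.4644
−0.20·log₂(0.20) = 0.4644
−0.16·log₂(0.16) = 0.4230
−0.19·log₂(0.19) = 0.4552
−0.25·log₂(0.25) = 0.5000
Sum ≈ 2.3070 → 2.307 bits.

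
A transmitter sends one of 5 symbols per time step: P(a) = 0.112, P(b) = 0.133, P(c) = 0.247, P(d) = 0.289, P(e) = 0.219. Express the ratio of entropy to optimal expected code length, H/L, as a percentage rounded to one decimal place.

Entropy H = −Σ p log₂ p ≈ 2.2365 bits.
Huffman merges: 14/125+133/1000→49/200; 219/1000+49/200→58/125; 247/1000+289/1000→67/125; 58/125+67/125→1. L = 449/200 ≈ 2.2450.
Efficiency = H/L = 2.2365/2.2450 = 99.6%.

99.6%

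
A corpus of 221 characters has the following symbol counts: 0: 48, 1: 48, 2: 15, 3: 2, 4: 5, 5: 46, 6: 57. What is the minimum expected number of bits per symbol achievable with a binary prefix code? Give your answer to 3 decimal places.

2.439 bits/symbol

Probabilities are the counts divided by 221.
Repeatedly combine the two least-probable nodes; the expected code length is the sum of the merged weights.
merge 2/221 + 5/221 → 7/221
merge 7/221 + 15/221 → 22/221
merge 22/221 + 46/221 → 4/13
merge 48/221 + 48/221 → 96/221
merge 57/221 + 4/13 → 125/221
merge 96/221 + 125/221 → 1
L = 7/221 + 22/221 + 4/13 + 96/221 + 125/221 + 1 = 539/221 ≈ 2.439 bits/symbol.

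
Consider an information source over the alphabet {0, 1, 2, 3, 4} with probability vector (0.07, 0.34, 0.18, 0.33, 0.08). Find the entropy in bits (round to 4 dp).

2.0624 bits

H = −Σ pᵢ log₂ pᵢ.
−0.07·log₂(0.07) = 0.2686
−0.34·log₂(0.34) = 0.5292
−0.18·log₂(0.18) = 0.4453
−0.33·log₂(0.33) = 0.5278
−0.08·log₂(0.08) = 0.2915
Sum ≈ 2.0624 → 2.0624 bits.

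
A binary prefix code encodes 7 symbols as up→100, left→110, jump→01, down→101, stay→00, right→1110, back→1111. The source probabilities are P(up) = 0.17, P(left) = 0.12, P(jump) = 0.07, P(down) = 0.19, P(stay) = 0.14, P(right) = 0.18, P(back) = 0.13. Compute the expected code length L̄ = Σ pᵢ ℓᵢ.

L̄ = Σ pᵢ·ℓᵢ = 0.17·3 + 0.12·3 + 0.07·2 + 0.19·3 + 0.14·2 + 0.18·4 + 0.13·4 = 3.1 bits/symbol.

3.1 bits/symbol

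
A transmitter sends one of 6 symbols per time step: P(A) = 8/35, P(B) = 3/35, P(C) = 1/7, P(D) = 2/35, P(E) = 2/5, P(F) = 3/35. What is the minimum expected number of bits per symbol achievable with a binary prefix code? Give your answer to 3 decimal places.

2.343 bits/symbol

Repeatedly combine the two least-probable nodes; the expected code length is the sum of the merged weights.
merge 2/35 + 3/35 → 1/7
merge 3/35 + 1/7 → 8/35
merge 1/7 + 8/35 → 13/35
merge 8/35 + 13/35 → 3/5
merge 2/5 + 3/5 → 1
L = 1/7 + 8/35 + 13/35 + 3/5 + 1 = 82/35 ≈ 2.343 bits/symbol.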